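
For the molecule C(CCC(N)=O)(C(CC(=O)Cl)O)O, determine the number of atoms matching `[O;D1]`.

Check the 13 heavy atoms by environment: 3× C (D2) → no; 4× C (D3) → no; 4× O (D1) → match; 1× Cl (D1) → no; 1× N (D1) → no.
That gives 4 matching atoms.

4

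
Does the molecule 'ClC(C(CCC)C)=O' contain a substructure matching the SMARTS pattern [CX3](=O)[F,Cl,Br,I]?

Yes

The pattern [CX3](=O)[F,Cl,Br,I] describes a carbonyl carbon bonded to a halogen — an acyl halide.
The molecule carries an acyl chloride (-C(=O)Cl), whose atoms satisfy every constraint of the query, so the pattern matches.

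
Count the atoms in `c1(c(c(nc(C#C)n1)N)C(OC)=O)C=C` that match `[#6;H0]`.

The query [#6;H0] means: any carbon with no attached hydrogen.
Check the 15 heavy atoms by environment: 2× n (aromatic, H0) → no; 4× c (aromatic, H0) → match; 2× C (H0) → match; 2× C (H1) → no; 1× C (H2) → no; 2× O (H0) → no; 1× C (H3) → no; 1× N (H2) → no.
Summing the matching environments: 4 + 2 = 6 matching atoms.

6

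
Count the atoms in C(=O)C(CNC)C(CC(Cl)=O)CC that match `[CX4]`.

The query [CX4] means: C with X4: aliphatic carbon with exactly 4 total connections (bonds + H).
Check the 13 heavy atoms by environment: 7× C (X4) → match; 2× C (X3) → no; 2× O (X1) → no; 1× N (X3) → no; 1× Cl (X1) → no.
That gives 7 matching atoms.

7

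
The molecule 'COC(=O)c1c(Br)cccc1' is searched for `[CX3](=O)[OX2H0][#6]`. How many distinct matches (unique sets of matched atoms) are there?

[CX3](=O)[OX2H0][#6] is the SMARTS for an ester: a carbonyl carbon bonded to an oxygen that is itself bonded to carbon (no H on that O).
Exactly one fragment in the molecule meets all constraints, giving 1 match.

1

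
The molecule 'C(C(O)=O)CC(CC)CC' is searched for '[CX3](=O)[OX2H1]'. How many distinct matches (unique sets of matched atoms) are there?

1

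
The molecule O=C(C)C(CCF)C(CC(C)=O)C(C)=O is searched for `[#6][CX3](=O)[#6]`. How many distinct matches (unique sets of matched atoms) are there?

3

[#6][CX3](=O)[#6] is the SMARTS for a ketone: a carbonyl carbon (no H) flanked by two carbons.
The molecule carries 3 separate instances of an acetyl/ketone group (-C(=O)CH3) meeting every constraint; each maps to a distinct set of atoms, giving 3 matches.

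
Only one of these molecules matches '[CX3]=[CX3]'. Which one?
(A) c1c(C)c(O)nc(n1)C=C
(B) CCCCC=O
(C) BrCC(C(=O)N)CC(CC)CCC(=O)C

A

[CX3]=[CX3] describes a non-aromatic C=C double bond between two sp2 carbons (an alkene).
(A) contains a vinyl group (-CH=CH2), which satisfies every atom and bond constraint.
(B) has an ethyl group (-CH2CH3) but its C-C bond is a single bond between CX4 carbons, not CX3=CX3.
(C) has an ethyl group (-CH2CH3) but its C-C bond is a single bond between CX4 carbons, not CX3=CX3.
So the answer is (A).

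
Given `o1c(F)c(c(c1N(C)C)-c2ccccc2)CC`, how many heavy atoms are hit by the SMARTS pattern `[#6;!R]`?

The query [#6;!R] means: carbon not in any ring.
Check the 17 heavy atoms by environment: 1× o (aromatic, in 5-ring) → no; 4× c (aromatic, in 5-ring) → no; 1× F (acyclic) → no; 4× C (acyclic) → match; 1× N (acyclic) → no; 6× c (aromatic, in 6-ring) → no.
That gives 4 matching atoms.

4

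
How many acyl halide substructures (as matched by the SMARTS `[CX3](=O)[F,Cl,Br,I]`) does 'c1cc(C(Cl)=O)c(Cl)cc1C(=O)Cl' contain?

[CX3](=O)[F,Cl,Br,I] is the SMARTS for an acyl halide: a carbonyl carbon bonded to a halogen.
The molecule carries 2 separate instances of an acyl chloride (-C(=O)Cl) meeting every constraint; each maps to a distinct set of atoms, giving 2 matches.

2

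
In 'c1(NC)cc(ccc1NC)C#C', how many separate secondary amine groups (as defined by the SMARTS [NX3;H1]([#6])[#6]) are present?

2

[NX3;H1]([#6])[#6] is the SMARTS for a secondary amine: a trivalent nitrogen with one H, bonded to two carbons.
The molecule carries 2 separate instances of an N-methylamino group (-NHCH3) meeting every constraint; each maps to a distinct set of atoms, giving 2 matches.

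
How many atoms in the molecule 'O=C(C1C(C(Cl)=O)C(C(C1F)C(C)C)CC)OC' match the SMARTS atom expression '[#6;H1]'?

6

Check the 18 heavy atoms by environment: 6× C (H1) → match; 4× C (H3) → no; 1× F (H0) → no; 2× C (H0) → no; 3× O (H0) → no; 1× Cl (H0) → no; 1× C (H2) → no.
That gives 6 matching atoms.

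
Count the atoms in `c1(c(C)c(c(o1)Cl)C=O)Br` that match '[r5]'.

The query [r5] means: r5 matches atoms in a five-membered ring.
Check the 10 heavy atoms by environment: 1× o (aromatic, in 5-ring) → match; 4× c (aromatic, in 5-ring) → match; 1× Cl (acyclic) → no; 2× C (acyclic) → no; 1× O (acyclic) → no; 1× Br (acyclic) → no.
Summing the matching environments: 1 + 4 = 5 matching atoms.

5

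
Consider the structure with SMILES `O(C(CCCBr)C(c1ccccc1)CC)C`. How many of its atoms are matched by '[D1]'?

The query [D1] means: atom with exactly one heavy-atom neighbour (degree 1).
Check the 16 heavy atoms by environment: 2× C (D1) → match; 4× C (D2) → no; 2× C (D3) → no; 1× Br (D1) → match; 1× O (D2) → no; 1× c (aromatic, D3) → no; 5× c (aromatic, D2) → no.
Summing the matching environments: 2 + 1 = 3 matching atoms.

3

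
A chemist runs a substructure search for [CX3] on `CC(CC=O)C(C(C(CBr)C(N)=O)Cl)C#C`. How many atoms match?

2

Check the 16 heavy atoms by environment: 7× C (X4) → no; 2× C (X2) → no; 1× Cl (X1) → no; 2× C (X3) → match; 2× O (X1) → no; 1× Br (X1) → no; 1× N (X3) → no.
That gives 2 matching atoms.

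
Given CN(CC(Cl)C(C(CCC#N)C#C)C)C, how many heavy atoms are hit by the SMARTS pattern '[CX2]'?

Check the 15 heavy atoms by environment: 9× C (X4) → no; 3× C (X2) → match; 1× N (X1) → no; 1× Cl (X1) → no; 1× N (X3) → no.
That gives 3 matching atoms.

3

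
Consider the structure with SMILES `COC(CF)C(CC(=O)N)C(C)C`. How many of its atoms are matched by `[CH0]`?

1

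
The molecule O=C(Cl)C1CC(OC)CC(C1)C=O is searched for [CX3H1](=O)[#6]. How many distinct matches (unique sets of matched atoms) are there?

1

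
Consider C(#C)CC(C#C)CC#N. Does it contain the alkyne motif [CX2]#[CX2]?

Yes

The pattern [CX2]#[CX2] describes a carbon-carbon triple bond — an alkyne.
The molecule carries an ethynyl group (-C#CH), whose atoms satisfy every constraint of the query, so the pattern matches.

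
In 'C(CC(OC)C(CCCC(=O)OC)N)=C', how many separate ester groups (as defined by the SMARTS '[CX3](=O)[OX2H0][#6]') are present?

1

[CX3](=O)[OX2H0][#6] is the SMARTS for an ester: a carbonyl carbon bonded to an oxygen that is itself bonded to carbon (no H on that O).
Exactly one fragment in the molecule meets all constraints, giving 1 match.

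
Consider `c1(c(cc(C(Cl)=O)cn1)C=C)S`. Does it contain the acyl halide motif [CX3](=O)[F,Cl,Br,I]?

Yes

The pattern [CX3](=O)[F,Cl,Br,I] describes a carbonyl carbon bonded to a halogen — an acyl halide.
The molecule carries an acyl chloride (-C(=O)Cl), whose atoms satisfy every constraint of the query, so the pattern matches.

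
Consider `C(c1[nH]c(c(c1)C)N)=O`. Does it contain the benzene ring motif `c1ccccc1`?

No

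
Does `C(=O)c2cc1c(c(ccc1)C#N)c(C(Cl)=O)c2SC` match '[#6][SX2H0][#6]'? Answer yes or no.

The pattern [#6][SX2H0][#6] describes an aliphatic sulfur bridging two carbons with no H on the sulfur — a thioether.
The molecule carries a methylthio ether (-SCH3), whose atoms satisfy every constraint of the query, so the pattern matches.

Yes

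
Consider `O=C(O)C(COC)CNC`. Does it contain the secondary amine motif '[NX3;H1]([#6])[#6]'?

Yes

The pattern [NX3;H1]([#6])[#6] describes a trivalent nitrogen with one H, bonded to two carbons — a secondary amine.
The molecule carries an N-methylamino group (-NHCH3), whose atoms satisfy every constraint of the query, so the pattern matches.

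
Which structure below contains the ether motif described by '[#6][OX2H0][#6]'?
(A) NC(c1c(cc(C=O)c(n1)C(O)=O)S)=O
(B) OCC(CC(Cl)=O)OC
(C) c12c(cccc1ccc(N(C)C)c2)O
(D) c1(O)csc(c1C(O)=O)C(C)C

B

[#6][OX2H0][#6] describes an aliphatic oxygen bridging two carbons with no H on the oxygen (an ether).
(A) has a carboxylic acid group (-C(=O)OH) but the -OH oxygen has H1; the =O is OX1, not OX2.
(B) contains a methoxy ether (-OCH3), which satisfies every atom and bond constraint.
(C) has a hydroxyl group (-OH) but the oxygen has H1, not H0 bridging two carbons.
(D) has a hydroxyl group (-OH) but the oxygen has H1, not H0 bridging two carbons.
So the answer is (B).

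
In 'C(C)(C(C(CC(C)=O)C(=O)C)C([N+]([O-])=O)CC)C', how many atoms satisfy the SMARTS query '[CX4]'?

11

The query [CX4] means: C with X4: aliphatic carbon with exactly 4 total connections (bonds + H).
Check the 18 heavy atoms by environment: 11× C (X4) → match; 1× N (charge +1, X3) → no; 1× O (charge -1, X1) → no; 3× O (X1) → no; 2× C (X3) → no.
That gives 11 matching atoms.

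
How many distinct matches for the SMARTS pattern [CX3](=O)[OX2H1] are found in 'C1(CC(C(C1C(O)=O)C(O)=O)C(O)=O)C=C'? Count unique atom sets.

3

[CX3](=O)[OX2H1] is the SMARTS for a carboxylic acid: an sp2 carbon double-bonded to O and single-bonded to an -OH oxygen.
The molecule carries 3 separate instances of a carboxylic acid group (-C(=O)OH) meeting every constraint; each maps to a distinct set of atoms, giving 3 matches.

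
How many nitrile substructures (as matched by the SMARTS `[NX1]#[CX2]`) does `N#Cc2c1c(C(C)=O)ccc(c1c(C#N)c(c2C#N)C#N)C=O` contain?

4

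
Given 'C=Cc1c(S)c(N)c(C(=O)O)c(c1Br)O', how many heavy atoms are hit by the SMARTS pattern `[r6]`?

Check the 15 heavy atoms by environment: 6× c (aromatic, in 6-ring) → match; 3× C (acyclic) → no; 3× O (acyclic) → no; 1× N (acyclic) → no; 1× Br (acyclic) → no; 1× S (acyclic) → no.
That gives 6 matching atoms.

6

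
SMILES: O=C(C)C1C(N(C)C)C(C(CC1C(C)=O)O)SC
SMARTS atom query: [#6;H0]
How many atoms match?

2

The query [#6;H0] means: any carbon with no attached hydrogen.
Check the 18 heavy atoms by environment: 1× C (H2) → no; 5× C (H1) → no; 2× C (H0) → match; 2× O (H0) → no; 5× C (H3) → no; 1× N (H0) → no; 1× O (H1) → no; 1× S (H0) → no.
That gives 2 matching atoms.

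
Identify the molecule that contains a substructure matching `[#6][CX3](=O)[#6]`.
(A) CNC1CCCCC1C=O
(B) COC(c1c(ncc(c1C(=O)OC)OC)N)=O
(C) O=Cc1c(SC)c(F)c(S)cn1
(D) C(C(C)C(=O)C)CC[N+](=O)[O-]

D

[#6][CX3](=O)[#6] describes a carbonyl carbon (no H) flanked by two carbons (a ketone).
(A) has an aldehyde (-CHO) but the carbonyl carbon has H1, so it is not flanked by two carbons.
(B) has a methyl-ester group (-C(=O)OCH3) but one neighbour of the carbonyl carbon is O, not C.
(C) has an aldehyde (-CHO) but the carbonyl carbon has H1, so it is not flanked by two carbons.
(D) contains an acetyl/ketone group (-C(=O)CH3), which satisfies every atom and bond constraint.
So the answer is (D).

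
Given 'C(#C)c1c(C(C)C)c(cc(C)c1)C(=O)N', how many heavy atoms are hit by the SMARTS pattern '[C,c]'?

The query [C,c] means: comma = OR; matches aliphatic or aromatic carbon — same as #6.
Check the 15 heavy atoms by environment: 6× c (aromatic) → match; 7× C → match; 1× O → no; 1× N → no.
Summing the matching environments: 6 + 7 = 13 matching atoms.

13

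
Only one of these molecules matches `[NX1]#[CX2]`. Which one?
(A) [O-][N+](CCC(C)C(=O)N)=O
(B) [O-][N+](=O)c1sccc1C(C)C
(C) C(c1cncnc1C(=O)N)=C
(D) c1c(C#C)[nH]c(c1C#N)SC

D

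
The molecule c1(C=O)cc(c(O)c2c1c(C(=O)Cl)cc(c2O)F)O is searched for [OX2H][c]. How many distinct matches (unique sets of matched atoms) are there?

[OX2H][c] is the SMARTS for a phenol: a hydroxyl oxygen attached to an aromatic carbon.
The molecule carries 3 separate instances of a hydroxyl group (-OH) meeting every constraint; each maps to a distinct set of atoms, giving 3 matches.

3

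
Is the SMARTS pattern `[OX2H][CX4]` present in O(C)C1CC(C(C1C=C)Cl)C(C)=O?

No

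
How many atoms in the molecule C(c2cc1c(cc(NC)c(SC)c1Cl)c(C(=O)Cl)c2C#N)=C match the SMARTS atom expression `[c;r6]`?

The query [c;r6] means: aromatic carbon that belongs to a six-membered ring.
Check the 22 heavy atoms by environment: 10× c (aromatic, in 6-ring) → match; 1× S (acyclic) → no; 6× C (acyclic) → no; 2× N (acyclic) → no; 1× O (acyclic) → no; 2× Cl (acyclic) → no.
That gives 10 matching atoms.

10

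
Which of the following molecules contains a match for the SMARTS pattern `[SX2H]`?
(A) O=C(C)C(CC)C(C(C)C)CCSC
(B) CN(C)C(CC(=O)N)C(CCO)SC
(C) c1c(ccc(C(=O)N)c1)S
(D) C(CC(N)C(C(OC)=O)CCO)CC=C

C

[SX2H] describes an aliphatic sulfur with two connections, one being H (a thiol).
(A) has a methylthio ether (-SCH3) but the sulfur has H0 (bonded to two carbons), not H1.
(B) has a hydroxyl group (-OH) but it is an -OH, not an -SH.
(C) contains a thiol (-SH), which satisfies every atom and bond constraint.
(D) has a hydroxyl group (-OH) but it is an -OH, not an -SH.
So the answer is (C).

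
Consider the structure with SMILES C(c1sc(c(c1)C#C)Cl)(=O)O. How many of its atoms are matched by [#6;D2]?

Check the 11 heavy atoms by environment: 1× s (aromatic, D2) → no; 3× c (aromatic, D3) → no; 1× c (aromatic, D2) → match; 1× C (D3) → no; 2× O (D1) → no; 1× Cl (D1) → no; 1× C (D2) → match; 1× C (D1) → no.
Summing the matching environments: 1 + 1 = 2 matching atoms.

2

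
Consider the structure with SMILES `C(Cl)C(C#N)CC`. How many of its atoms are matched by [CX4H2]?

2

The query [CX4H2] means: sp3 carbon (X4) with exactly two hydrogens.
Check the 7 heavy atoms by environment: 2× C (H2, X4) → match; 1× C (H1, X4) → no; 1× C (H3, X4) → no; 1× Cl (H0, X1) → no; 1× C (H0, X2) → no; 1× N (H0, X1) → no.
That gives 2 matching atoms.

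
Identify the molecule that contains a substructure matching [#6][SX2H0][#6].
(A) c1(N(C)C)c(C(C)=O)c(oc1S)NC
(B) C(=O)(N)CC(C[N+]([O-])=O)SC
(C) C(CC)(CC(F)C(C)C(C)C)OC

[#6][SX2H0][#6] describes an aliphatic sulfur bridging two carbons with no H on the sulfur (a thioether).
(A) has a thiol (-SH) but the sulfur has H1, not H0 bridging two carbons.
(B) contains a methylthio ether (-SCH3), which satisfies every atom and bond constraint.
(C) has a methoxy ether (-OCH3) but the bridging atom is O, not S.
So the answer is (B).

B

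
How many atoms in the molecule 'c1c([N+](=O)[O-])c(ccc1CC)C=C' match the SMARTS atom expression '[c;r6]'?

6

The query [c;r6] means: aromatic carbon that belongs to a six-membered ring.
Check the 13 heavy atoms by environment: 6× c (aromatic, in 6-ring) → match; 4× C (acyclic) → no; 1× N (charge +1, acyclic) → no; 1× O (charge -1, acyclic) → no; 1× O (acyclic) → no.
That gives 6 matching atoms.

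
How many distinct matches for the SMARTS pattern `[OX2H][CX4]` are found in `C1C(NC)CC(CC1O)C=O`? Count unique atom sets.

1

[OX2H][CX4] is the SMARTS for an aliphatic alcohol: a hydroxyl oxygen bound to an sp3 (X4) carbon.
Exactly one fragment in the molecule meets all constraints, giving 1 match.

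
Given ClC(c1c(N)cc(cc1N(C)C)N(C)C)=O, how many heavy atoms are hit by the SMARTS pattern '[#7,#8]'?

The query [#7,#8] means: nitrogen or oxygen (comma = OR).
Check the 16 heavy atoms by environment: 6× c (aromatic) → no; 3× N → match; 5× C → no; 1× O → match; 1× Cl → no.
Summing the matching environments: 3 + 1 = 4 matching atoms.

4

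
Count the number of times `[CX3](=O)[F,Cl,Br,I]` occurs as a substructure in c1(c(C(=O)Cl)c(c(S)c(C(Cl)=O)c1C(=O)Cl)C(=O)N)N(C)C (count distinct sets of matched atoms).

3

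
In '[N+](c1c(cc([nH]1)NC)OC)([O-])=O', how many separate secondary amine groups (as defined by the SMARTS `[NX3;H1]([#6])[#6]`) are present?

1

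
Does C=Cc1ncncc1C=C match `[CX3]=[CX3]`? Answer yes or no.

Yes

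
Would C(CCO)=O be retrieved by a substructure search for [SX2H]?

No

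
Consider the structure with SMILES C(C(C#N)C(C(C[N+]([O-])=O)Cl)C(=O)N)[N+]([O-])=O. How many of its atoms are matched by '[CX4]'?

5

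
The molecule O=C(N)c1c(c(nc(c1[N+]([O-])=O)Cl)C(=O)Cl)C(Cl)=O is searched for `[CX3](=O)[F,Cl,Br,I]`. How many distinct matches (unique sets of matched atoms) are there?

2

[CX3](=O)[F,Cl,Br,I] is the SMARTS for an acyl halide: a carbonyl carbon bonded to a halogen.
The molecule carries 2 separate instances of an acyl chloride (-C(=O)Cl) meeting every constraint; each maps to a distinct set of atoms, giving 2 matches.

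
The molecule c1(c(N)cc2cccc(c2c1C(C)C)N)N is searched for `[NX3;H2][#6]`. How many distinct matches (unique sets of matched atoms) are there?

3

[NX3;H2][#6] is the SMARTS for a primary amine: a trivalent nitrogen with two H attached to carbon.
The molecule carries 3 separate instances of a primary amino group (-NH2) meeting every constraint; each maps to a distinct set of atoms, giving 3 matches.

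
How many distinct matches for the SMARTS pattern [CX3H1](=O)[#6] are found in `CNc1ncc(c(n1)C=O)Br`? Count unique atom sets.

[CX3H1](=O)[#6] is the SMARTS for an aldehyde: an sp2 carbon with one H, double-bonded to O and single-bonded to carbon.
Exactly one fragment in the molecule meets all constraints, giving 1 match.

1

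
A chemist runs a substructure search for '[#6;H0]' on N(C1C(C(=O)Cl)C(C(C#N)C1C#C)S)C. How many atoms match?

Check the 15 heavy atoms by environment: 6× C (H1) → no; 3× C (H0) → match; 1× N (H0) → no; 1× O (H0) → no; 1× Cl (H0) → no; 1× S (H1) → no; 1× N (H1) → no; 1× C (H3) → no.
That gives 3 matching atoms.

3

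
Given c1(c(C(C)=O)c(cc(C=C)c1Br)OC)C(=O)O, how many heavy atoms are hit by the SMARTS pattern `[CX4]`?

2

The query [CX4] means: C with X4: aliphatic carbon with exactly 4 total connections (bonds + H).
Check the 17 heavy atoms by environment: 6× c (aromatic, X3) → no; 4× C (X3) → no; 2× O (X1) → no; 2× C (X4) → match; 1× Br (X1) → no; 2× O (X2) → no.
That gives 2 matching atoms.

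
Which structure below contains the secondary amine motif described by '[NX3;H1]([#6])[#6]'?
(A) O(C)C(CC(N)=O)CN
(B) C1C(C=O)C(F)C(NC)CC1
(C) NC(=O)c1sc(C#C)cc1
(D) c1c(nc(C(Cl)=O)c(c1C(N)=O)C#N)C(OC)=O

B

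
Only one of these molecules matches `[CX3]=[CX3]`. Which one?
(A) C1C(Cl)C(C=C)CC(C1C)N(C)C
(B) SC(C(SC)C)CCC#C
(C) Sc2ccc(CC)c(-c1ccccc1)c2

[CX3]=[CX3] describes a non-aromatic C=C double bond between two sp2 carbons (an alkene).
(A) contains a vinyl group (-CH=CH2), which satisfies every atom and bond constraint.
(B) has an ethynyl group (-C#CH) but the C-C bond is a triple bond, not a double bond.
(C) has an ethyl group (-CH2CH3) but its C-C bond is a single bond between CX4 carbons, not CX3=CX3.
So the answer is (A).

A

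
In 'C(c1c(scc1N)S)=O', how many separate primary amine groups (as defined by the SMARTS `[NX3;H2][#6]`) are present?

[NX3;H2][#6] is the SMARTS for a primary amine: a trivalent nitrogen with two H attached to carbon.
Exactly one fragment in the molecule meets all constraints, giving 1 match.

1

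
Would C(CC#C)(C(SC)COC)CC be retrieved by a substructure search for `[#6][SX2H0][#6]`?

The pattern [#6][SX2H0][#6] describes an aliphatic sulfur bridging two carbons with no H on the sulfur — a thioether.
The molecule carries a methylthio ether (-SCH3), whose atoms satisfy every constraint of the query, so the pattern matches.

Yes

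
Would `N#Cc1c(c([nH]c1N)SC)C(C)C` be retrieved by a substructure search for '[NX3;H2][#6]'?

Yes

The pattern [NX3;H2][#6] describes a trivalent nitrogen with two H attached to carbon — a primary amine.
The molecule carries a primary amino group (-NH2), whose atoms satisfy every constraint of the query, so the pattern matches.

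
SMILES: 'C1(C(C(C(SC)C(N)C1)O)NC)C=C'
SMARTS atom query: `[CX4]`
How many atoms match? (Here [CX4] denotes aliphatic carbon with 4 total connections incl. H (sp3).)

The query [CX4] means: C with X4: aliphatic carbon with exactly 4 total connections (bonds + H).
Check the 14 heavy atoms by environment: 8× C (X4) → match; 1× O (X2) → no; 2× N (X3) → no; 2× C (X3) → no; 1× S (X2) → no.
That gives 8 matching atoms.

8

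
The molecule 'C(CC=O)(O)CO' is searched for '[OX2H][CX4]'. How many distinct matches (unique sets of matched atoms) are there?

2

[OX2H][CX4] is the SMARTS for an aliphatic alcohol: a hydroxyl oxygen bound to an sp3 (X4) carbon.
The molecule carries 2 separate instances of a hydroxyl group (-OH) meeting every constraint; each maps to a distinct set of atoms, giving 2 matches.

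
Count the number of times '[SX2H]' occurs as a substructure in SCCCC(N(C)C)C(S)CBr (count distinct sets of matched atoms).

2

[SX2H] is the SMARTS for a thiol: an aliphatic sulfur with two connections, one being H.
The molecule carries 2 separate instances of a thiol (-SH) meeting every constraint; each maps to a distinct set of atoms, giving 2 matches.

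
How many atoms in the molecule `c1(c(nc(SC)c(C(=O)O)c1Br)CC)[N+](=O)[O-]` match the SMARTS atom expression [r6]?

6

The query [r6] means: r6 matches atoms in a six-membered ring.
Check the 17 heavy atoms by environment: 1× n (aromatic, in 6-ring) → match; 5× c (aromatic, in 6-ring) → match; 1× N (charge +1, acyclic) → no; 1× O (charge -1, acyclic) → no; 3× O (acyclic) → no; 4× C (acyclic) → no; 1× S (acyclic) → no; 1× Br (acyclic) → no.
Summing the matching environments: 1 + 5 = 6 matching atoms.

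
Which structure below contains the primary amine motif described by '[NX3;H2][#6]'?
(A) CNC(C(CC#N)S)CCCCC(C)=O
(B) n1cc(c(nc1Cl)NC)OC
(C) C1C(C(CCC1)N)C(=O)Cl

C

[NX3;H2][#6] describes a trivalent nitrogen with two H attached to carbon (a primary amine).
(A) has a nitrile (-C#N) but the nitrogen is NX1 (triple-bonded), not NX3 with two H.
(B) has an N-methylamino group (-NHCH3) but the nitrogen bears two carbons and only one H (H1), not H2.
(C) contains a primary amino group (-NH2), which satisfies every atom and bond constraint.
So the answer is (C).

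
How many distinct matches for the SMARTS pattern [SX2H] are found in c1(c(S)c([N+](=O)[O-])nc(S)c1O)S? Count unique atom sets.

3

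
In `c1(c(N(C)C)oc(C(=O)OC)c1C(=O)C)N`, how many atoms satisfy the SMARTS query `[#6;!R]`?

Check the 16 heavy atoms by environment: 1× o (aromatic, in 5-ring) → no; 4× c (aromatic, in 5-ring) → no; 2× N (acyclic) → no; 6× C (acyclic) → match; 3× O (acyclic) → no.
That gives 6 matching atoms.

6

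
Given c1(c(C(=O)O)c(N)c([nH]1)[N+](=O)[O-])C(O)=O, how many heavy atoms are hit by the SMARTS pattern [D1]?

Check the 15 heavy atoms by environment: 1× n (aromatic, D2) → no; 4× c (aromatic, D3) → no; 1× N (charge +1, D3) → no; 1× O (charge -1, D1) → match; 5× O (D1) → match; 1× N (D1) → match; 2× C (D3) → no.
Summing the matching environments: 1 + 5 + 1 = 7 matching atoms.

7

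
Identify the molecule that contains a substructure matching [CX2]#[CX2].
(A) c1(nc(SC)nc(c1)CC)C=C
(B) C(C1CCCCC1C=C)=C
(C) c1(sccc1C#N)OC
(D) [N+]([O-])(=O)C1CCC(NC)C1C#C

[CX2]#[CX2] describes a carbon-carbon triple bond (an alkyne).
(A) has a vinyl group (-CH=CH2) but the C=C is a double bond; both carbons are CX3, not CX2.
(B) has a vinyl group (-CH=CH2) but the C=C is a double bond; both carbons are CX3, not CX2.
(C) has a nitrile (-C#N) but the triple bond is C#N, not C#C.
(D) contains an ethynyl group (-C#CH), which satisfies every atom and bond constraint.
So the answer is (D).

D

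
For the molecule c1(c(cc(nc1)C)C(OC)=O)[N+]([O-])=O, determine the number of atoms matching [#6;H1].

2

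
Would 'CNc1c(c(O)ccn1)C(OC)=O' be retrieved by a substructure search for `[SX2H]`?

The pattern [SX2H] describes an aliphatic sulfur with two connections, one being H — a thiol.
The closest candidate here is a hydroxyl group (-OH), but it is an -OH, not an -SH. No other fragment satisfies the full query, so there is no match.

No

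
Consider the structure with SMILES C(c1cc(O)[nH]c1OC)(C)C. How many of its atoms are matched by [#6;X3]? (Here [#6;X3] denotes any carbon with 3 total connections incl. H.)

The query [#6;X3] means: any carbon (aromatic or not) with three total connections.
Check the 11 heavy atoms by environment: 1× n (aromatic, X3) → no; 4× c (aromatic, X3) → match; 2× O (X2) → no; 4× C (X4) → no.
That gives 4 matching atoms.

4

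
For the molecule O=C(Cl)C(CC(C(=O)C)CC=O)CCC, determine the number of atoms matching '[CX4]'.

8

Check the 15 heavy atoms by environment: 8× C (X4) → match; 3× C (X3) → no; 3× O (X1) → no; 1× Cl (X1) → no.
That gives 8 matching atoms.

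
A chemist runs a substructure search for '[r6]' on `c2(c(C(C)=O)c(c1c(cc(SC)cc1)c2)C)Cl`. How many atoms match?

10

The query [r6] means: r6 matches atoms in a six-membered ring.
Check the 17 heavy atoms by environment: 10× c (aromatic, in 6-ring) → match; 4× C (acyclic) → no; 1× Cl (acyclic) → no; 1× S (acyclic) → no; 1× O (acyclic) → no.
That gives 10 matching atoms.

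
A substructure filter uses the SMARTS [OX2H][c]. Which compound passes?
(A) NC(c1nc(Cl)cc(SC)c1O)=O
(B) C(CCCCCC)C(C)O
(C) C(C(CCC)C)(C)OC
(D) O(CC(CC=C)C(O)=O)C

A

[OX2H][c] describes a hydroxyl oxygen attached to an aromatic carbon (a phenol).
(A) contains a hydroxyl group (-OH), which satisfies every atom and bond constraint.
(B) has a hydroxyl group (-OH) but the -OH is on an aliphatic carbon, not an aromatic c.
(C) has a methoxy ether (-OCH3) but the oxygen has H0, not H1.
(D) has a methoxy ether (-OCH3) but the oxygen has H0, not H1.
So the answer is (A).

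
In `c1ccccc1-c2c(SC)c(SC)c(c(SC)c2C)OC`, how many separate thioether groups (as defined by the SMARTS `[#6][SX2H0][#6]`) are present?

[#6][SX2H0][#6] is the SMARTS for a thioether: an aliphatic sulfur bridging two carbons with no H on the sulfur.
The molecule carries 3 separate instances of a methylthio ether (-SCH3) meeting every constraint; each maps to a distinct set of atoms, giving 3 matches.

3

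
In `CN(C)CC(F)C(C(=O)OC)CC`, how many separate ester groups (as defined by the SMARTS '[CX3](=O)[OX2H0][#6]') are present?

1

[CX3](=O)[OX2H0][#6] is the SMARTS for an ester: a carbonyl carbon bonded to an oxygen that is itself bonded to carbon (no H on that O).
Exactly one fragment in the molecule meets all constraints, giving 1 match.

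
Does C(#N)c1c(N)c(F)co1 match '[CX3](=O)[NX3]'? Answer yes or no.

No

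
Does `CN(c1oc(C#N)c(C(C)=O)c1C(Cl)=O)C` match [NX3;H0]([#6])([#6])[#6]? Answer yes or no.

The pattern [NX3;H0]([#6])([#6])[#6] describes a trivalent nitrogen with no H, bonded to three carbons — a tertiary amine.
The molecule carries a dimethylamino group (-N(CH3)2), whose atoms satisfy every constraint of the query, so the pattern matches.

Yes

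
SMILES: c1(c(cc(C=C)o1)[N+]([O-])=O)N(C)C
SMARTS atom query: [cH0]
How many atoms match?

The query [cH0] means: aromatic carbon with no attached hydrogen (substituted or ring-fusion).
Check the 13 heavy atoms by environment: 1× o (aromatic, H0) → no; 3× c (aromatic, H0) → match; 1× c (aromatic, H1) → no; 1× N (H0) → no; 2× C (H3) → no; 1× N (charge +1, H0) → no; 1× O (charge -1, H0) → no; 1× O (H0) → no; 1× C (H1) → no; 1× C (H2) → no.
That gives 3 matching atoms.

3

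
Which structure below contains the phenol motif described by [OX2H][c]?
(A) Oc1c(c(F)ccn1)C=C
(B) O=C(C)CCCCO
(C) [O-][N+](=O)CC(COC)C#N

[OX2H][c] describes a hydroxyl oxygen attached to an aromatic carbon (a phenol).
(A) contains a hydroxyl group (-OH), which satisfies every atom and bond constraint.
(B) has a hydroxyl group (-OH) but the -OH is on an aliphatic carbon, not an aromatic c.
(C) has a methoxy ether (-OCH3) but the oxygen has H0, not H1.
So the answer is (A).

A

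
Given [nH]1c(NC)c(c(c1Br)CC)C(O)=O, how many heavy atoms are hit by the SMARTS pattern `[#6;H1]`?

The query [#6;H1] means: any carbon bearing exactly one hydrogen.
Check the 13 heavy atoms by environment: 1× n (aromatic, H1) → no; 4× c (aromatic, H0) → no; 1× C (H2) → no; 2× C (H3) → no; 1× C (H0) → no; 1× O (H0) → no; 1× O (H1) → no; 1× N (H1) → no; 1× Br (H0) → no.
No environment satisfies the query, so 0 matching atoms.

0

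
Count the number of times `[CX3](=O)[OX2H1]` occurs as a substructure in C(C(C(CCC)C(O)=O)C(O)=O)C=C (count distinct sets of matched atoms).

2

[CX3](=O)[OX2H1] is the SMARTS for a carboxylic acid: an sp2 carbon double-bonded to O and single-bonded to an -OH oxygen.
The molecule carries 2 separate instances of a carboxylic acid group (-C(=O)OH) meeting every constraint; each maps to a distinct set of atoms, giving 2 matches.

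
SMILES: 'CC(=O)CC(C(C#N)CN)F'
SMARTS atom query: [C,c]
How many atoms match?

The query [C,c] means: comma = OR; matches aliphatic or aromatic carbon — same as #6.
Check the 11 heavy atoms by environment: 7× C → match; 1× O → no; 2× N → no; 1× F → no.
That gives 7 matching atoms.

7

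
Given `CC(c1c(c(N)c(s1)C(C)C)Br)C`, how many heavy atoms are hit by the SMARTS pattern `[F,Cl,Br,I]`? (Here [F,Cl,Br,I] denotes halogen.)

1

Check the 13 heavy atoms by environment: 1× s (aromatic) → no; 4× c (aromatic) → no; 1× N → no; 6× C → no; 1× Br → match.
That gives 1 matching atom.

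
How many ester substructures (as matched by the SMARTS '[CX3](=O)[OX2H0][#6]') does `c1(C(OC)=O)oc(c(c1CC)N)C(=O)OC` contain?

[CX3](=O)[OX2H0][#6] is the SMARTS for an ester: a carbonyl carbon bonded to an oxygen that is itself bonded to carbon (no H on that O).
The molecule carries 2 separate instances of a methyl-ester group (-C(=O)OCH3) meeting every constraint; each maps to a distinct set of atoms, giving 2 matches.

2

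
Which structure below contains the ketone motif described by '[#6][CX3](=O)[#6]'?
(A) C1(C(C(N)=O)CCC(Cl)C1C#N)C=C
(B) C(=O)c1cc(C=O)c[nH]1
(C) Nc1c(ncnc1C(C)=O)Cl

C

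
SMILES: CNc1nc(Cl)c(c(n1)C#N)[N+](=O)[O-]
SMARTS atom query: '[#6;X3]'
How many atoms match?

Check the 14 heavy atoms by environment: 2× n (aromatic, X2) → no; 4× c (aromatic, X3) → match; 1× C (X2) → no; 1× N (X1) → no; 1× N (X3) → no; 1× C (X4) → no; 1× Cl (X1) → no; 1× N (charge +1, X3) → no; 1× O (charge -1, X1) → no; 1× O (X1) → no.
That gives 4 matching atoms.

4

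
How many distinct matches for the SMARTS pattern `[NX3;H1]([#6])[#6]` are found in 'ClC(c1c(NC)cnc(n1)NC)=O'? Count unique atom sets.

2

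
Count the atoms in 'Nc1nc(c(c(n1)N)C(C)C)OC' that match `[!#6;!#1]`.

5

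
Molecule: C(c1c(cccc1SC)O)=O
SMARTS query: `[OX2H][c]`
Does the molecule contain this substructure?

The pattern [OX2H][c] describes a hydroxyl oxygen attached to an aromatic carbon — a phenol.
The molecule carries a hydroxyl group (-OH), whose atoms satisfy every constraint of the query, so the pattern matches.

Yes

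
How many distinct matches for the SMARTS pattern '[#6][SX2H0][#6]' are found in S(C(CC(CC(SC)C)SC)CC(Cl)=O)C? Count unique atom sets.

3

[#6][SX2H0][#6] is the SMARTS for a thioether: an aliphatic sulfur bridging two carbons with no H on the sulfur.
The molecule carries 3 separate instances of a methylthio ether (-SCH3) meeting every constraint; each maps to a distinct set of atoms, giving 3 matches.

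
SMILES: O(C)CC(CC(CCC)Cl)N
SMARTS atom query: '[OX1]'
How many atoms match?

0

The query [OX1] means: aliphatic oxygen with one total connection — typically a carbonyl =O or an oxide.
Check the 11 heavy atoms by environment: 8× C (X4) → no; 1× N (X3) → no; 1× Cl (X1) → no; 1× O (X2) → no.
No environment satisfies the query, so 0 matching atoms.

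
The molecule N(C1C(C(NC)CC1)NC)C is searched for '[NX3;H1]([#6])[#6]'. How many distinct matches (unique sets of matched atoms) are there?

3

[NX3;H1]([#6])[#6] is the SMARTS for a secondary amine: a trivalent nitrogen with one H, bonded to two carbons.
The molecule carries 3 separate instances of an N-methylamino group (-NHCH3) meeting every constraint; each maps to a distinct set of atoms, giving 3 matches.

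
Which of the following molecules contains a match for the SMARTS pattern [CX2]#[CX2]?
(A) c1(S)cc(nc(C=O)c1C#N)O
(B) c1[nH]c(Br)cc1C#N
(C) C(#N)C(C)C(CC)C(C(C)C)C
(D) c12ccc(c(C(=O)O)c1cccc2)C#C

D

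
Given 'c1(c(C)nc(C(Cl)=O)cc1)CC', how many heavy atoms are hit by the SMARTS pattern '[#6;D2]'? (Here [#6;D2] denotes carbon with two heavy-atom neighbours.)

3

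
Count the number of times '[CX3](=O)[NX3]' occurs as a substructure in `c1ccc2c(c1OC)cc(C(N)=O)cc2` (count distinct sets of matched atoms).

1

[CX3](=O)[NX3] is the SMARTS for an amide: a carbonyl carbon bonded to a trivalent nitrogen.
Exactly one fragment in the molecule meets all constraints, giving 1 match.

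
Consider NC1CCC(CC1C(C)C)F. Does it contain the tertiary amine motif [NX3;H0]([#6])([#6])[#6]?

The pattern [NX3;H0]([#6])([#6])[#6] describes a trivalent nitrogen with no H, bonded to three carbons — a tertiary amine.
The closest candidate here is a primary amino group (-NH2), but the nitrogen has H2, not H0 with three carbons. No other fragment satisfies the full query, so there is no match.

No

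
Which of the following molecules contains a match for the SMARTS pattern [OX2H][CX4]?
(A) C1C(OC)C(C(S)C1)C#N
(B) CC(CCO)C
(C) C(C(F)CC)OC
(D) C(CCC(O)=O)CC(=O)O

B

[OX2H][CX4] describes a hydroxyl oxygen bound to an sp3 (X4) carbon (an aliphatic alcohol).
(A) has a methoxy ether (-OCH3) but the oxygen has H0 (ether), not H1.
(B) contains a hydroxyl group (-OH), which satisfies every atom and bond constraint.
(C) has a methoxy ether (-OCH3) but the oxygen has H0 (ether), not H1.
(D) has a carboxylic acid group (-C(=O)OH) but the -OH is on a CX3 carbonyl carbon, not a CX4 carbon.
So the answer is (B).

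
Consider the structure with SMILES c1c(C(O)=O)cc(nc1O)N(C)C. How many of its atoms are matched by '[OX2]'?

Check the 13 heavy atoms by environment: 1× n (aromatic, X2) → no; 5× c (aromatic, X3) → no; 1× N (X3) → no; 2× C (X4) → no; 1× C (X3) → no; 1× O (X1) → no; 2× O (X2) → match.
That gives 2 matching atoms.

2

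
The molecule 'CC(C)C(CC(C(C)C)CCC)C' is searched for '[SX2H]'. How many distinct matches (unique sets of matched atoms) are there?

[SX2H] is the SMARTS for a thiol: an aliphatic sulfur with two connections, one being H.
No fragment in the molecule satisfies every constraint, giving 0 matches.

0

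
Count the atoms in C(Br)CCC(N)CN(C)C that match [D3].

2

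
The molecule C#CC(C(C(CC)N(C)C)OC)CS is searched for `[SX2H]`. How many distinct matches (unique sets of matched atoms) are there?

1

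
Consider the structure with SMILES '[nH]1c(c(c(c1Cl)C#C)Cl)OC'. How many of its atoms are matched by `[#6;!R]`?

The query [#6;!R] means: carbon not in any ring.
Check the 11 heavy atoms by environment: 1× n (aromatic, in 5-ring) → no; 4× c (aromatic, in 5-ring) → no; 3× C (acyclic) → match; 1× O (acyclic) → no; 2× Cl (acyclic) → no.
That gives 3 matching atoms.

3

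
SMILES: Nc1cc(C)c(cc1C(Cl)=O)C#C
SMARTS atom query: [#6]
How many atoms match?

10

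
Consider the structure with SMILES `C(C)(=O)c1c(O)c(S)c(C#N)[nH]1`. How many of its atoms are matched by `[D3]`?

5

The query [D3] means: atom with exactly three heavy-atom neighbours.
Check the 12 heavy atoms by environment: 1× n (aromatic, D2) → no; 4× c (aromatic, D3) → match; 2× O (D1) → no; 1× S (D1) → no; 1× C (D2) → no; 1× N (D1) → no; 1× C (D3) → match; 1× C (D1) → no.
Summing the matching environments: 4 + 1 = 5 matching atoms.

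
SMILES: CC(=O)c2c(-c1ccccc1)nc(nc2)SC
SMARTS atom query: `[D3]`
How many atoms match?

5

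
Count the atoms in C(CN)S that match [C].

2

Check the 4 heavy atoms by environment: 2× C → match; 1× N → no; 1× S → no.
That gives 2 matching atoms.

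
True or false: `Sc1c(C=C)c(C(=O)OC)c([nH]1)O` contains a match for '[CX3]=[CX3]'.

True

The pattern [CX3]=[CX3] describes a non-aromatic C=C double bond between two sp2 carbons — an alkene.
The molecule carries a vinyl group (-CH=CH2), whose atoms satisfy every constraint of the query, so the pattern matches.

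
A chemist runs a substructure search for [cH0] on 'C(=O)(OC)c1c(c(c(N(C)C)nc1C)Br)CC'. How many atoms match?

The query [cH0] means: aromatic carbon with no attached hydrogen (substituted or ring-fusion).
Check the 17 heavy atoms by environment: 1× n (aromatic, H0) → no; 5× c (aromatic, H0) → match; 1× Br (H0) → no; 1× N (H0) → no; 5× C (H3) → no; 1× C (H2) → no; 1× C (H0) → no; 2× O (H0) → no.
That gives 5 matching atoms.

5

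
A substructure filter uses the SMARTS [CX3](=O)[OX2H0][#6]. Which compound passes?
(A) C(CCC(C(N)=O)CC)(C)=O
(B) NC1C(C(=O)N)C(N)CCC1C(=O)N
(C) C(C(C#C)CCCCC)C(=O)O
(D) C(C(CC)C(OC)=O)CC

D

[CX3](=O)[OX2H0][#6] describes a carbonyl carbon bonded to an oxygen that is itself bonded to carbon (no H on that O) (an ester).
(A) has a primary amide (-C(=O)NH2) but the carbonyl is bonded to N, not to an O-C linkage.
(B) has a primary amide (-C(=O)NH2) but the carbonyl is bonded to N, not to an O-C linkage.
(C) has a carboxylic acid group (-C(=O)OH) but the singly-bonded O carries H (OX2H1, not H0).
(D) contains a methyl-ester group (-C(=O)OCH3), which satisfies every atom and bond constraint.
So the answer is (D).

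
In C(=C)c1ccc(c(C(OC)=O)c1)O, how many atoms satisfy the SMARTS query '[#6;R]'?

The query [#6;R] means: carbon that is part of a ring.
Check the 13 heavy atoms by environment: 6× c (aromatic, in 6-ring) → match; 4× C (acyclic) → no; 3× O (acyclic) → no.
That gives 6 matching atoms.

6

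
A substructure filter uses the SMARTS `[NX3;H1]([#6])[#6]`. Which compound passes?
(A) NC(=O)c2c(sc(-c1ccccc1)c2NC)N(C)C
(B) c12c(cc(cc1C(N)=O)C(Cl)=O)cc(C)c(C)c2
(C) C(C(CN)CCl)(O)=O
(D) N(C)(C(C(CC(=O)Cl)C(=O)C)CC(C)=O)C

A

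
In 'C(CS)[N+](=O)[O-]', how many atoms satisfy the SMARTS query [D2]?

The query [D2] means: atom with exactly two heavy-atom neighbours.
Check the 6 heavy atoms by environment: 2× C (D2) → match; 1× S (D1) → no; 1× N (charge +1, D3) → no; 1× O (charge -1, D1) → no; 1× O (D1) → no.
That gives 2 matching atoms.

2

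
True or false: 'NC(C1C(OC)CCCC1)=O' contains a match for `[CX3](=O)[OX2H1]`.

False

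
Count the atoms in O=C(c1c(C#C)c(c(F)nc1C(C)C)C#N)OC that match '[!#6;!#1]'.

5

The query [!#6;!#1] means: not carbon and not hydrogen — any heteroatom.
Check the 18 heavy atoms by environment: 1× n (aromatic) → match; 5× c (aromatic) → no; 8× C → no; 1× F → match; 1× N → match; 2× O → match.
Summing the matching environments: 1 + 1 + 1 + 2 = 5 matching atoms.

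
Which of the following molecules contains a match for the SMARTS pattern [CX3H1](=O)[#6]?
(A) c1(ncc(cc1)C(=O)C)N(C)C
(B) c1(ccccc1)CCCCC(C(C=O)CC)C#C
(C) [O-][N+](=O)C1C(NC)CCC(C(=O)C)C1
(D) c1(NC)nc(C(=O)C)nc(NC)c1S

B

[CX3H1](=O)[#6] describes an sp2 carbon with one H, double-bonded to O and single-bonded to carbon (an aldehyde).
(A) has an acetyl/ketone group (-C(=O)CH3) but the carbonyl carbon has H0 (two carbon neighbours), not H1.
(B) contains an aldehyde (-CHO), which satisfies every atom and bond constraint.
(C) has an acetyl/ketone group (-C(=O)CH3) but the carbonyl carbon has H0 (two carbon neighbours), not H1.
(D) has an acetyl/ketone group (-C(=O)CH3) but the carbonyl carbon has H0 (two carbon neighbours), not H1.
So the answer is (B).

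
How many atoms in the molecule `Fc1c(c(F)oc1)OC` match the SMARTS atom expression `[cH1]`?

1

The query [cH1] means: aromatic carbon bearing exactly one hydrogen.
Check the 9 heavy atoms by environment: 1× o (aromatic, H0) → no; 1× c (aromatic, H1) → match; 3× c (aromatic, H0) → no; 2× F (H0) → no; 1× O (H0) → no; 1× C (H3) → no.
That gives 1 matching atom.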